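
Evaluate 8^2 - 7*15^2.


x^2 - d*y^2
= 8^2 - 7*15^2
= 64 - 1575
= -1511

-1511


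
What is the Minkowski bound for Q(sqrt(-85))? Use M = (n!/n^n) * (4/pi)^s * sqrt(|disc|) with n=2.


d = -85, d mod 4 = 3, so disc(K) = 4d = -340; |disc(K)| = 340
Imaginary quadratic field, so n = 2, s = r2 = 1, r1 = 0
M = (n!/n^n) * (4/pi)^s * sqrt(|disc(K)|) = (2!/2^2) * (4/pi)^1 * sqrt(340)
= 0.5 * 1.273240 * 18.439089
= 11.7387

11.7387


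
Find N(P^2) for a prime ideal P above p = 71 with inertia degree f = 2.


N(P^a) = p^(a*f)
= 71^(2*2)
= 71^4
= 25411681

25411681


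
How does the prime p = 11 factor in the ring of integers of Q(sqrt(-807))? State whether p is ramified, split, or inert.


K = Q(sqrt(-807)). Since d mod 4 = 1, disc(K) = -807.
Check p | disc: -807 mod 11 = 7.
p does not divide disc. Compute Legendre symbol (d/p):
7^((11-1)/2) mod 11 = -1
(d/p) = -1, so p is inert: (p) stays prime with e=1, f=2, g=1.
Therefore p is inert.

inert


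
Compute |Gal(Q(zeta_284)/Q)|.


|Gal(Q(zeta_284)/Q)| = phi(284)
= 140

140


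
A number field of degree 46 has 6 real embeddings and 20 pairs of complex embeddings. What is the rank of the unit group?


By Dirichlet's unit theorem:
rank = r1 + r2 - 1
= 6 + 20 - 1
= 25

25


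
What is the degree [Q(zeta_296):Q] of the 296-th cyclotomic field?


The degree equals Euler's totient phi(296).
296 = 2^3 * 37
phi(296) = 144

144


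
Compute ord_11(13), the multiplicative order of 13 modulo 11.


We want ord_11(13), the smallest k >= 1 with 13^k = 1 mod 11.
n = 11 = 11, phi(11) = 10; the order divides phi(n).
Divisors of 10: 1, 2, 5, 10
Repeated squaring mod 11: 13^1 = 2, 13^2 = 4, 13^4 = 5, 13^8 = 3
Test divisors in increasing order:
  k=1: 13^1 = 2 mod 11
  k=2: 13^2 = 4 mod 11
  k=5: 13^5 = 5 * 2 = 10 mod 11
  k=10: 13^10 = 3 * 4 = 1 mod 11  <- first divisor giving 1
Order = 10

10


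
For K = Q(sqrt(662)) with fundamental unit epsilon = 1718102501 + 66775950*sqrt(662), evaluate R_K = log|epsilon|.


epsilon = 1718102501 + 66775950*sqrt(662)
= 3.4362e+09
R = ln(3.4362e+09)
= 21.9576

21.9576


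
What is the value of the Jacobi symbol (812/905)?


Compute (812/905) via quadratic reciprocity:
  pull out 2: (2/905) = +1  (since 905 mod 8 = 1)
  pull out 2: (2/905) = +1  (since 905 mod 8 = 1)
  reciprocity: (203/905) -> +(905/203)
  reduce: (93/203)
  reciprocity: (93/203) -> +(203/93)
  reduce: (17/93)
  reciprocity: (17/93) -> +(93/17)
  reduce: (8/17)
  pull out 2: (2/17) = +1  (since 17 mod 8 = 1)
  pull out 2: (2/17) = +1  (since 17 mod 8 = 1)
  pull out 2: (2/17) = +1  (since 17 mod 8 = 1)
  (1/17) = 1
Product of signs = 1

1


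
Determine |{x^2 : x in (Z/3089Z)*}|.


For prime p, the number of non-zero quadratic residues is (p-1)/2.
= (3089-1)/2
= 1544

1544


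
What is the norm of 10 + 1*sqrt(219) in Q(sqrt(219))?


N(a + b*sqrt(d)) = a^2 - d*b^2
= (10)^2 - (219)*(1)^2
= 100 - 219
= -119

-119


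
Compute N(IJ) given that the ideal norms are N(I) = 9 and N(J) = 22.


N(IJ) = N(I) * N(J)
= 9 * 22
= 198

198


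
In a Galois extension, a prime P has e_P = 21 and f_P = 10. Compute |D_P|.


|D_P| = e * f
= 21 * 10
= 210

210


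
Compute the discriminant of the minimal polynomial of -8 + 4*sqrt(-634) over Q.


The element -8 + 4*sqrt(-634) has minimal polynomial:
x^2 + 16*x + 10208
Discriminant = (16)^2 - 4*(10208)
= 256 - 40832
= -40576

-40576


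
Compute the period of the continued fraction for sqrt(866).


Run the CF algorithm for sqrt(866).
a_0 = floor(sqrt(866)) = 29; set m_0=0, q_0=1.
Recurrence: m' = q*a - m,  q' = (d - m'^2)/q,  a' = floor((a_0 + m')/q').
  step 1: m=29, q=25, a=2
  step 2: m=21, q=17, a=2
  step 3: m=13, q=41, a=1
  step 4: m=28, q=2, a=28
  step 5: m=28, q=41, a=1
  step 6: m=13, q=17, a=2
  step 7: m=21, q=25, a=2
  step 8: m=29, q=1, a=58
a_8 = 2*a_0 = 58, so the period closes here.
sqrt(866) = [29; 2, 2, 1, 28, 1, 2, 2, 58]
Period length = 8

8


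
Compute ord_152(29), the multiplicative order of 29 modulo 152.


We want ord_152(29), the smallest k >= 1 with 29^k = 1 mod 152.
n = 152 = 2^3 * 19, phi(152) = 72; the order divides phi(n).
Divisors of 72: 1, 2, 3, 4, 6, 8, 9, 12, 18, 24, 36, 72
Repeated squaring mod 152: 29^1 = 29, 29^2 = 81, 29^4 = 25, 29^8 = 17, 29^16 = 137, 29^32 = 73, 29^64 = 9
Test divisors in increasing order:
  k=1: 29^1 = 29 mod 152
  k=2: 29^2 = 81 mod 152
  k=3: 29^3 = 81 * 29 = 69 mod 152
  k=4: 29^4 = 25 mod 152
  k=6: 29^6 = 25 * 81 = 49 mod 152
  k=8: 29^8 = 17 mod 152
  k=9: 29^9 = 17 * 29 = 37 mod 152
  k=12: 29^12 = 17 * 25 = 121 mod 152
  k=18: 29^18 = 137 * 81 = 1 mod 152  <- first divisor giving 1
Order = 18

18


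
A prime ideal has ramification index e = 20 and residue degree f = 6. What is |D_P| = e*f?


|D_P| = e * f
= 20 * 6
= 120

120


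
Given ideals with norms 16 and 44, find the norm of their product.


N(IJ) = N(I) * N(J)
= 16 * 44
= 704

704


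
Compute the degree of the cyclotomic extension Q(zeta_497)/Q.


The degree equals Euler's totient phi(497).
497 = 7 * 71
phi(497) = 420

420


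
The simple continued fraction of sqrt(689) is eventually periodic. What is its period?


Run the CF algorithm for sqrt(689).
a_0 = floor(sqrt(689)) = 26; set m_0=0, q_0=1.
Recurrence: m' = q*a - m,  q' = (d - m'^2)/q,  a' = floor((a_0 + m')/q').
  step 1: m=26, q=13, a=4
  step 2: m=26, q=1, a=52
a_2 = 2*a_0 = 52, so the period closes here.
sqrt(689) = [26; 4, 52]
Period length = 2

2


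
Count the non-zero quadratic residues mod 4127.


For prime p, the number of non-zero quadratic residues is (p-1)/2.
= (4127-1)/2
= 2063

2063


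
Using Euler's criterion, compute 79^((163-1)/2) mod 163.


p = 163 is prime and the exponent is (p-1)/2 = 81, so by Euler's criterion 79^81 = (79/163) = +1 or -1 mod 163.
Compute by square-and-multiply:
  81 = 64 + 16 + 1 (binary 1010001)
  Repeated squaring mod 163: 79^1 = 79, 79^2 = 47, 79^4 = 90, 79^8 = 113, 79^16 = 55, 79^32 = 91, 79^64 = 131
  79^81 = 79^64 * 79^16 * 79^1 = 131 * 55 * 79 mod 163
    131 * 55 = 7205 = 33 mod 163
    33 * 79 = 2607 = 162 mod 163
  79^81 = 162 mod 163
Result 162 = p - 1 = -1 mod 163: 79 is a quadratic non-residue mod 163. As a residue in [0, p-1] the value is 162.
79^81 mod 163 = 162

162


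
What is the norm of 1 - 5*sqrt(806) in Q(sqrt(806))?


N(a + b*sqrt(d)) = a^2 - d*b^2
= (1)^2 - (806)*(-5)^2
= 1 - 20150
= -20149

-20149


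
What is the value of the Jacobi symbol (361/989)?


Compute (361/989) via quadratic reciprocity:
  reciprocity: (361/989) -> +(989/361)
  reduce: (267/361)
  reciprocity: (267/361) -> +(361/267)
  reduce: (94/267)
  pull out 2: (2/267) = -1  (since 267 mod 8 = 3)
  reciprocity: (47/267) -> -(267/47)
  reduce: (32/47)
  pull out 2: (2/47) = +1  (since 47 mod 8 = 7)
  pull out 2: (2/47) = +1  (since 47 mod 8 = 7)
  pull out 2: (2/47) = +1  (since 47 mod 8 = 7)
  pull out 2: (2/47) = +1  (since 47 mod 8 = 7)
  pull out 2: (2/47) = +1  (since 47 mod 8 = 7)
  (1/47) = 1
Product of signs = 1

1


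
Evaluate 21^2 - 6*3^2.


x^2 - d*y^2
= 21^2 - 6*3^2
= 441 - 54
= 387

387


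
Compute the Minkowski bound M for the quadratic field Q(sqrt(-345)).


d = -345, d mod 4 = 3, so disc(K) = 4d = -1380; |disc(K)| = 1380
Imaginary quadratic field, so n = 2, s = r2 = 1, r1 = 0
M = (n!/n^n) * (4/pi)^s * sqrt(|disc(K)|) = (2!/2^2) * (4/pi)^1 * sqrt(1380)
= 0.5 * 1.273240 * 37.148351
= 23.6494

23.6494


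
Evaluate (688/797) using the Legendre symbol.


p = 797 is prime, so compute (688/797) with the reciprocity algorithm (Jacobi-symbol steps: pull out 2s via (2/n), flip via reciprocity, reduce):
  pull out 2: (2/797) = -1  (since 797 mod 8 = 5)
  pull out 2: (2/797) = -1  (since 797 mod 8 = 5)
  pull out 2: (2/797) = -1  (since 797 mod 8 = 5)
  pull out 2: (2/797) = -1  (since 797 mod 8 = 5)
  reciprocity: (43/797) -> +(797/43)
  reduce: (23/43)
  reciprocity: (23/43) -> -(43/23)
  reduce: (20/23)
  pull out 2: (2/23) = +1  (since 23 mod 8 = 7)
  pull out 2: (2/23) = +1  (since 23 mod 8 = 7)
  reciprocity: (5/23) -> +(23/5)
  reduce: (3/5)
  reciprocity: (3/5) -> +(5/3)
  reduce: (2/3)
  pull out 2: (2/3) = -1  (since 3 mod 8 = 3)
  (1/3) = 1
Product of signs = 1
(688/797) = 1

1


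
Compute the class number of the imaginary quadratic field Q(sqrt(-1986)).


K = Q(sqrt(-1986)). d mod 4 = 2, so D = disc(K) = 4d = -7944
h(K) equals the number of primitive reduced positive-definite forms (a, b, c) = a*x^2 + b*x*y + c*y^2 with b^2 - 4ac = D,
where reduced means |b| <= a <= c, with b >= 0 whenever |b| = a or a = c, and primitive means gcd(a, b, c) = 1.
Reduced forces 3a^2 <= |D| = 7944, so 1 <= a <= 51; b must have the parity of D, and c = (b^2 - D)/(4a) must be an integer >= a.
Enumerate a = 1..51, b in [-a, a]:
  a=1: (1, 0, 1986)  [1]
  a=2: (2, 0, 993)  [1]
  a=3: (3, 0, 662)  [1]
  a=4: none
  a=5: (5, -4, 398), (5, 4, 398)  [2]
  a=6: (6, 0, 331)  [1]
  a=7: (7, -6, 285), (7, 6, 285)  [2]
  a=8..9: none
  a=10: (10, -4, 199), (10, 4, 199)  [2]
  a=11: (11, -8, 182), (11, 8, 182)  [2]
  a=12: none
  a=13: (13, -8, 154), (13, 8, 154)  [2]
  a=14: (14, -8, 143), (14, 8, 143)  [2]
  a=15: (15, -6, 133), (15, 6, 133)  [2]
  a=16..18: none
  a=19: (19, -6, 105), (19, 6, 105)  [2]
  a=20: none
  a=21: (21, -6, 95), (21, 6, 95)  [2]
  a=22: (22, -8, 91), (22, 8, 91)  [2]
  a=23..24: none
  a=25: (25, -16, 82), (25, 16, 82)  [2]
  a=26: (26, -8, 77), (26, 8, 77)  [2]
  a=27..29: none
  a=30: (30, -24, 71), (30, 24, 71)  [2]
  a=31..32: none
  a=33: (33, -30, 67), (33, 30, 67)  [2]
  a=34: none
  a=35: (35, -34, 65), (35, -6, 57), (35, 6, 57), (35, 34, 65)  [4]
  a=36: none
  a=37: (37, -14, 55), (37, 14, 55)  [2]
  a=38: (38, -32, 59), (38, 32, 59)  [2]
  a=39: (39, -18, 53), (39, 18, 53)  [2]
  a=40: none
  a=41: (41, -16, 50), (41, 16, 50)  [2]
  a=42: (42, -36, 55), (42, 36, 55)  [2]
  a=43: (43, -22, 49), (43, 22, 49)  [2]
  a=44..51: none
Total reduced forms: 1 + 1 + 1 + 2 + 1 + 2 + 2 + 2 + 2 + 2 + 2 + 2 + 2 + 2 + 2 + 2 + 2 + 2 + 4 + 2 + 2 + 2 + 2 + 2 + 2 = 48
h = 48

48


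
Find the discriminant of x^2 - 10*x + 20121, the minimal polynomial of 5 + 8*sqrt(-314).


The element 5 + 8*sqrt(-314) has minimal polynomial:
x^2 - 10*x + 20121
Discriminant = (-10)^2 - 4*(20121)
= 100 - 80484
= -80384

-80384


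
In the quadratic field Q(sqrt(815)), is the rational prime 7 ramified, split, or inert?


K = Q(sqrt(815)). Since d mod 4 = 3, disc(K) = 3260.
Check p | disc: 3260 mod 7 = 5.
p does not divide disc. Compute Legendre symbol (d/p):
3^((7-1)/2) mod 7 = -1
(d/p) = -1, so p is inert: (p) stays prime with e=1, f=2, g=1.
Therefore p is inert.

inert


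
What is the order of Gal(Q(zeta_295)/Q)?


|Gal(Q(zeta_295)/Q)| = phi(295)
= 232

232


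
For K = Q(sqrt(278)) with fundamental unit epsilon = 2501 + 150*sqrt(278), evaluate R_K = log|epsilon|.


epsilon = 2501 + 150*sqrt(278)
= 5001.9998
R = ln(5001.9998)
= 8.5176

8.5176


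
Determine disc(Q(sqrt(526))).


For K = Q(sqrt(d)) with d squarefree: disc(K) = d if d = 1 mod 4, and disc(K) = 4d if d = 2 or 3 mod 4.
Here d = 526, and d mod 4 = 2.
d = 2 mod 4, not 1 (O_K = Z[sqrt(d)]), so disc(K) = 4d = 4 * (526) = 2104

2104


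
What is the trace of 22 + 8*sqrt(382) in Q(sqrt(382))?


Tr(a + b*sqrt(d)) = (a + b*sqrt(d)) + (a - b*sqrt(d)) = 2a
= 2 * (22)
= 44

44


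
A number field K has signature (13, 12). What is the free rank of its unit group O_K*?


By Dirichlet's unit theorem:
rank = r1 + r2 - 1
= 13 + 12 - 1
= 24

24


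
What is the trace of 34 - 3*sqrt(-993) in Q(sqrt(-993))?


Tr(a + b*sqrt(d)) = (a + b*sqrt(d)) + (a - b*sqrt(d)) = 2a
= 2 * (34)
= 68

68


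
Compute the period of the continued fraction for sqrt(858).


Run the CF algorithm for sqrt(858).
a_0 = floor(sqrt(858)) = 29; set m_0=0, q_0=1.
Recurrence: m' = q*a - m,  q' = (d - m'^2)/q,  a' = floor((a_0 + m')/q').
  step 1: m=29, q=17, a=3
  step 2: m=22, q=22, a=2
  step 3: m=22, q=17, a=3
  step 4: m=29, q=1, a=58
a_4 = 2*a_0 = 58, so the period closes here.
sqrt(858) = [29; 3, 2, 3, 58]
Period length = 4

4


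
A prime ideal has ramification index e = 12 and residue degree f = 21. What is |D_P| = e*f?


|D_P| = e * f
= 12 * 21
= 252

252


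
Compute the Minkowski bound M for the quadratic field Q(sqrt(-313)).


d = -313, d mod 4 = 3, so disc(K) = 4d = -1252; |disc(K)| = 1252
Imaginary quadratic field, so n = 2, s = r2 = 1, r1 = 0
M = (n!/n^n) * (4/pi)^s * sqrt(|disc(K)|) = (2!/2^2) * (4/pi)^1 * sqrt(1252)
= 0.5 * 1.273240 * 35.383612
= 22.5259

22.5259


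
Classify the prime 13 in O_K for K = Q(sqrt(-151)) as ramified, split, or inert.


K = Q(sqrt(-151)). Since d mod 4 = 1, disc(K) = -151.
Check p | disc: -151 mod 13 = 5.
p does not divide disc. Compute Legendre symbol (d/p):
5^((13-1)/2) mod 13 = -1
(d/p) = -1, so p is inert: (p) stays prime with e=1, f=2, g=1.
Therefore p is inert.

inert


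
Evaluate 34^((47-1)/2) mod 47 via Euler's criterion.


p = 47 is prime and the exponent is (p-1)/2 = 23, so by Euler's criterion 34^23 = (34/47) = +1 or -1 mod 47.
Compute by square-and-multiply:
  23 = 16 + 4 + 2 + 1 (binary 10111)
  Repeated squaring mod 47: 34^1 = 34, 34^2 = 28, 34^4 = 32, 34^8 = 37, 34^16 = 6
  34^23 = 34^16 * 34^4 * 34^2 * 34^1 = 6 * 32 * 28 * 34 mod 47
    6 * 32 = 192 = 4 mod 47
    4 * 28 = 112 = 18 mod 47
    18 * 34 = 612 = 1 mod 47
  34^23 = 1 mod 47
Result 1: 34 is a quadratic residue mod 47.
34^23 mod 47 = 1

1


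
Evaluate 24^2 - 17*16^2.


x^2 - d*y^2
= 24^2 - 17*16^2
= 576 - 4352
= -3776

-3776


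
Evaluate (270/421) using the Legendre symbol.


p = 421 is prime, so compute (270/421) with the reciprocity algorithm (Jacobi-symbol steps: pull out 2s via (2/n), flip via reciprocity, reduce):
  pull out 2: (2/421) = -1  (since 421 mod 8 = 5)
  reciprocity: (135/421) -> +(421/135)
  reduce: (16/135)
  pull out 2: (2/135) = +1  (since 135 mod 8 = 7)
  pull out 2: (2/135) = +1  (since 135 mod 8 = 7)
  pull out 2: (2/135) = +1  (since 135 mod 8 = 7)
  pull out 2: (2/135) = +1  (since 135 mod 8 = 7)
  (1/135) = 1
Product of signs = -1
(270/421) = -1

-1


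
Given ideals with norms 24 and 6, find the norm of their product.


N(IJ) = N(I) * N(J)
= 24 * 6
= 144

144


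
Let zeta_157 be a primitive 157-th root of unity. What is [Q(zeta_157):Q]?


The degree equals Euler's totient phi(157).
157 = 157
phi(157) = 156

156


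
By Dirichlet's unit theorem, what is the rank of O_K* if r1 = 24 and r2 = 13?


By Dirichlet's unit theorem:
rank = r1 + r2 - 1
= 24 + 13 - 1
= 36

36


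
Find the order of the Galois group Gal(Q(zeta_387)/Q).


|Gal(Q(zeta_387)/Q)| = phi(387)
= 252

252


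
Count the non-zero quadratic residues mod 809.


For prime p, the number of non-zero quadratic residues is (p-1)/2.
= (809-1)/2
= 404

404


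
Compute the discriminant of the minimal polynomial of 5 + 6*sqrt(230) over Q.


The element 5 + 6*sqrt(230) has minimal polynomial:
x^2 - 10*x - 8255
Discriminant = (-10)^2 - 4*(-8255)
= 100 + 33020
= 33120

33120


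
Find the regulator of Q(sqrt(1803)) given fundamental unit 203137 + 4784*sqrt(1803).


epsilon = 203137 + 4784*sqrt(1803)
= 406274.0000
R = ln(406274.0000)
= 12.9148

12.9148


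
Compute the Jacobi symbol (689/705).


Compute (689/705) via quadratic reciprocity:
  reciprocity: (689/705) -> +(705/689)
  reduce: (16/689)
  pull out 2: (2/689) = +1  (since 689 mod 8 = 1)
  pull out 2: (2/689) = +1  (since 689 mod 8 = 1)
  pull out 2: (2/689) = +1  (since 689 mod 8 = 1)
  pull out 2: (2/689) = +1  (since 689 mod 8 = 1)
  (1/689) = 1
Product of signs = 1

1


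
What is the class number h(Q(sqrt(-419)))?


K = Q(sqrt(-419)). d mod 4 = 1, so D = disc(K) = d = -419
h(K) equals the number of primitive reduced positive-definite forms (a, b, c) = a*x^2 + b*x*y + c*y^2 with b^2 - 4ac = D,
where reduced means |b| <= a <= c, with b >= 0 whenever |b| = a or a = c, and primitive means gcd(a, b, c) = 1.
Reduced forces 3a^2 <= |D| = 419, so 1 <= a <= 11; b must have the parity of D, and c = (b^2 - D)/(4a) must be an integer >= a.
Enumerate a = 1..11, b in [-a, a]:
  a=1: (1, 1, 105)  [1]
  a=2: none
  a=3: (3, -1, 35), (3, 1, 35)  [2]
  a=4: none
  a=5: (5, -1, 21), (5, 1, 21)  [2]
  a=6: none
  a=7: (7, -1, 15), (7, 1, 15)  [2]
  a=8: none
  a=9: (9, -7, 13), (9, 7, 13)  [2]
  a=10..11: none
Total reduced forms: 1 + 2 + 2 + 2 + 2 = 9
h = 9

9


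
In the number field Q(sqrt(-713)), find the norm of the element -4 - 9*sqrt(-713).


N(a + b*sqrt(d)) = a^2 - d*b^2
= (-4)^2 - (-713)*(-9)^2
= 16 + 57753
= 57769

57769


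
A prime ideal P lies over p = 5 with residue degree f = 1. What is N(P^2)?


N(P^a) = p^(a*f)
= 5^(2*1)
= 5^2
= 25

25


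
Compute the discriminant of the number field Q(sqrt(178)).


For K = Q(sqrt(d)) with d squarefree: disc(K) = d if d = 1 mod 4, and disc(K) = 4d if d = 2 or 3 mod 4.
Here d = 178, and d mod 4 = 2.
d = 2 mod 4, not 1 (O_K = Z[sqrt(d)]), so disc(K) = 4d = 4 * (178) = 712

712


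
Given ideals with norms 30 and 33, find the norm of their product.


N(IJ) = N(I) * N(J)
= 30 * 33
= 990

990


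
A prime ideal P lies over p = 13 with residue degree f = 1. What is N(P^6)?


N(P^a) = p^(a*f)
= 13^(6*1)
= 13^6
= 4826809

4826809


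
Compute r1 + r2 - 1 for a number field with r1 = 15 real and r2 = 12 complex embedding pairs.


By Dirichlet's unit theorem:
rank = r1 + r2 - 1
= 15 + 12 - 1
= 26

26


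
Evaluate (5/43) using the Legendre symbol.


p = 43 is prime, so compute (5/43) with the reciprocity algorithm (Jacobi-symbol steps: pull out 2s via (2/n), flip via reciprocity, reduce):
  reciprocity: (5/43) -> +(43/5)
  reduce: (3/5)
  reciprocity: (3/5) -> +(5/3)
  reduce: (2/3)
  pull out 2: (2/3) = -1  (since 3 mod 8 = 3)
  (1/3) = 1
Product of signs = -1
(5/43) = -1

-1


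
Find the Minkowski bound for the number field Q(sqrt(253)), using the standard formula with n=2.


d = 253, d mod 4 = 1, so disc(K) = d = 253; |disc(K)| = 253
Real quadratic field, so n = 2, s = r2 = 0, r1 = 2
M = (n!/n^n) * (4/pi)^s * sqrt(|disc(K)|) = (2!/2^2) * (4/pi)^0 * sqrt(253)
= 0.5 * 1.000000 * 15.905974
= 7.9530

7.9530


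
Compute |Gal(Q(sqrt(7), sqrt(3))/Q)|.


The 2 square roots of distinct primes are multiplicatively independent over Q,
so [K:Q] = 2^2 and Gal(K/Q) is isomorphic to (Z/2Z)^2.
|Gal| = 2^2 = 4

4


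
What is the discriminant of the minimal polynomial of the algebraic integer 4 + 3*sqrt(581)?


The element 4 + 3*sqrt(581) has minimal polynomial:
x^2 - 8*x - 5213
Discriminant = (-8)^2 - 4*(-5213)
= 64 + 20852
= 20916

20916


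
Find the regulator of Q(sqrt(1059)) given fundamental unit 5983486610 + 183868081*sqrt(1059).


epsilon = 5983486610 + 183868081*sqrt(1059)
= 1.1967e+10
R = ln(1.1967e+10)
= 23.2054

23.2054


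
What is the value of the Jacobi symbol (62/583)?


Compute (62/583) via quadratic reciprocity:
  pull out 2: (2/583) = +1  (since 583 mod 8 = 7)
  reciprocity: (31/583) -> -(583/31)
  reduce: (25/31)
  reciprocity: (25/31) -> +(31/25)
  reduce: (6/25)
  pull out 2: (2/25) = +1  (since 25 mod 8 = 1)
  reciprocity: (3/25) -> +(25/3)
  reduce: (1/3)
  (1/3) = 1
Product of signs = -1

-1


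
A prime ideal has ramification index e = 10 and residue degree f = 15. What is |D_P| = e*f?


|D_P| = e * f
= 10 * 15
= 150

150


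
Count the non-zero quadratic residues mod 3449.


For prime p, the number of non-zero quadratic residues is (p-1)/2.
= (3449-1)/2
= 1724

1724


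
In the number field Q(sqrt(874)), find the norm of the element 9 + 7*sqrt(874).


N(a + b*sqrt(d)) = a^2 - d*b^2
= (9)^2 - (874)*(7)^2
= 81 - 42826
= -42745

-42745


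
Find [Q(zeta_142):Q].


The degree equals Euler's totient phi(142).
142 = 2 * 71
phi(142) = 70

70


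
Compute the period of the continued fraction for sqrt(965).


Run the CF algorithm for sqrt(965).
a_0 = floor(sqrt(965)) = 31; set m_0=0, q_0=1.
Recurrence: m' = q*a - m,  q' = (d - m'^2)/q,  a' = floor((a_0 + m')/q').
  step 1: m=31, q=4, a=15
  step 2: m=29, q=31, a=1
  step 3: m=2, q=31, a=1
  step 4: m=29, q=4, a=15
  step 5: m=31, q=1, a=62
a_5 = 2*a_0 = 62, so the period closes here.
sqrt(965) = [31; 15, 1, 1, 15, 62]
Period length = 5

5


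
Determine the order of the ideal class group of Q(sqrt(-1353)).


K = Q(sqrt(-1353)). d mod 4 = 3, so D = disc(K) = 4d = -5412
h(K) equals the number of primitive reduced positive-definite forms (a, b, c) = a*x^2 + b*x*y + c*y^2 with b^2 - 4ac = D,
where reduced means |b| <= a <= c, with b >= 0 whenever |b| = a or a = c, and primitive means gcd(a, b, c) = 1.
Reduced forces 3a^2 <= |D| = 5412, so 1 <= a <= 42; b must have the parity of D, and c = (b^2 - D)/(4a) must be an integer >= a.
Enumerate a = 1..42, b in [-a, a]:
  a=1: (1, 0, 1353)  [1]
  a=2: (2, 2, 677)  [1]
  a=3: (3, 0, 451)  [1]
  a=4..5: none
  a=6: (6, 6, 227)  [1]
  a=7..10: none
  a=11: (11, 0, 123)  [1]
  a=12: none
  a=13: (13, -10, 106), (13, 10, 106)  [2]
  a=14..21: none
  a=22: (22, 22, 67)  [1]
  a=23: (23, -4, 59), (23, 4, 59)  [2]
  a=24..25: none
  a=26: (26, -10, 53), (26, 10, 53)  [2]
  a=27..32: none
  a=33: (33, 0, 41)  [1]
  a=34..36: none
  a=37: (37, 8, 37)  [1]
  a=38: none
  a=39: (39, -36, 43), (39, 36, 43)  [2]
  a=40..42: none
Total reduced forms: 1 + 1 + 1 + 1 + 1 + 2 + 1 + 2 + 2 + 1 + 1 + 2 = 16
h = 16

16


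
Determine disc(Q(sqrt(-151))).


For K = Q(sqrt(d)) with d squarefree: disc(K) = d if d = 1 mod 4, and disc(K) = 4d if d = 2 or 3 mod 4.
Here d = -151, and d mod 4 = 1.
d = 1 mod 4 (O_K = Z[(1+sqrt(d))/2]), so disc(K) = d = -151

-151


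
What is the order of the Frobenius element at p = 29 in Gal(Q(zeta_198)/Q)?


The Frobenius at p in Gal(Q(zeta_n)/Q) = (Z/nZ)* is the class of p, so its order is ord_198(29), the smallest k >= 1 with 29^k = 1 mod 198.
n = 198 = 2 * 3^2 * 11, phi(198) = 60; the order divides phi(n).
Divisors of 60: 1, 2, 3, 4, 5, 6, 10, 12, 15, 20, 30, 60
Repeated squaring mod 198: 29^1 = 29, 29^2 = 49, 29^4 = 25, 29^8 = 31, 29^16 = 169, 29^32 = 49
Test divisors in increasing order:
  k=1: 29^1 = 29 mod 198
  k=2: 29^2 = 49 mod 198
  k=3: 29^3 = 49 * 29 = 35 mod 198
  k=4: 29^4 = 25 mod 198
  k=5: 29^5 = 25 * 29 = 131 mod 198
  k=6: 29^6 = 25 * 49 = 37 mod 198
  k=10: 29^10 = 31 * 49 = 133 mod 198
  k=12: 29^12 = 31 * 25 = 181 mod 198
  k=15: 29^15 = 31 * 25 * 49 * 29 = 197 mod 198
  k=20: 29^20 = 169 * 25 = 67 mod 198
  k=30: 29^30 = 169 * 31 * 25 * 49 = 1 mod 198  <- first divisor giving 1
Order = 30

30


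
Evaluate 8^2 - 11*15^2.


x^2 - d*y^2
= 8^2 - 11*15^2
= 64 - 2475
= -2411

-2411


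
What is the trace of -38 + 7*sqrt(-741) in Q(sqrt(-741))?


Tr(a + b*sqrt(d)) = (a + b*sqrt(d)) + (a - b*sqrt(d)) = 2a
= 2 * (-38)
= -76

-76


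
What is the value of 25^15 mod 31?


p = 31 is prime and the exponent is (p-1)/2 = 15, so by Euler's criterion 25^15 = (25/31) = +1 or -1 mod 31.
Compute by square-and-multiply:
  15 = 8 + 4 + 2 + 1 (binary 1111)
  Repeated squaring mod 31: 25^1 = 25, 25^2 = 5, 25^4 = 25, 25^8 = 5
  25^15 = 25^8 * 25^4 * 25^2 * 25^1 = 5 * 25 * 5 * 25 mod 31
    5 * 25 = 125 = 1 mod 31
    1 * 5 = 5 = 5 mod 31
    5 * 25 = 125 = 1 mod 31
  25^15 = 1 mod 31
Result 1: 25 is a quadratic residue mod 31.
25^15 mod 31 = 1

1


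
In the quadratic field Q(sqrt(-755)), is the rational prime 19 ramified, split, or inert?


K = Q(sqrt(-755)). Since d mod 4 = 1, disc(K) = -755.
Check p | disc: -755 mod 19 = 5.
p does not divide disc. Compute Legendre symbol (d/p):
5^((19-1)/2) mod 19 = 1
(d/p) = 1, so p splits: (p) = P*P' with e=1, f=1, g=2.
Therefore p is split.

split


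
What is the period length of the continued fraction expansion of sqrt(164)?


Run the CF algorithm for sqrt(164).
a_0 = floor(sqrt(164)) = 12; set m_0=0, q_0=1.
Recurrence: m' = q*a - m,  q' = (d - m'^2)/q,  a' = floor((a_0 + m')/q').
  step 1: m=12, q=20, a=1
  step 2: m=8, q=5, a=4
  step 3: m=12, q=4, a=6
  step 4: m=12, q=5, a=4
  step 5: m=8, q=20, a=1
  step 6: m=12, q=1, a=24
a_6 = 2*a_0 = 24, so the period closes here.
sqrt(164) = [12; 1, 4, 6, 4, 1, 24]
Period length = 6

6


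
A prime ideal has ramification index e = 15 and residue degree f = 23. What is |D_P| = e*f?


|D_P| = e * f
= 15 * 23
= 345

345


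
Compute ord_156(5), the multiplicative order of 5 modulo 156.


We want ord_156(5), the smallest k >= 1 with 5^k = 1 mod 156.
n = 156 = 2^2 * 3 * 13, phi(156) = 48; the order divides phi(n).
Divisors of 48: 1, 2, 3, 4, 6, 8, 12, 16, 24, 48
Repeated squaring mod 156: 5^1 = 5, 5^2 = 25, 5^4 = 1, 5^8 = 1, 5^16 = 1, 5^32 = 1
Test divisors in increasing order:
  k=1: 5^1 = 5 mod 156
  k=2: 5^2 = 25 mod 156
  k=3: 5^3 = 25 * 5 = 125 mod 156
  k=4: 5^4 = 1 mod 156  <- first divisor giving 1
Order = 4

4


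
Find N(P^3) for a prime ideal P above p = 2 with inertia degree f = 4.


N(P^a) = p^(a*f)
= 2^(3*4)
= 2^12
= 4096

4096


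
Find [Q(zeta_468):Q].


The degree equals Euler's totient phi(468).
468 = 2^2 * 3^2 * 13
phi(468) = 144

144


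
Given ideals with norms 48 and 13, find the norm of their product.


N(IJ) = N(I) * N(J)
= 48 * 13
= 624

624


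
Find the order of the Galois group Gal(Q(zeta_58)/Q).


|Gal(Q(zeta_58)/Q)| = phi(58)
= 28

28


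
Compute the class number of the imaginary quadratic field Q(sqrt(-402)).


K = Q(sqrt(-402)). d mod 4 = 2, so D = disc(K) = 4d = -1608
h(K) equals the number of primitive reduced positive-definite forms (a, b, c) = a*x^2 + b*x*y + c*y^2 with b^2 - 4ac = D,
where reduced means |b| <= a <= c, with b >= 0 whenever |b| = a or a = c, and primitive means gcd(a, b, c) = 1.
Reduced forces 3a^2 <= |D| = 1608, so 1 <= a <= 23; b must have the parity of D, and c = (b^2 - D)/(4a) must be an integer >= a.
Enumerate a = 1..23, b in [-a, a]:
  a=1: (1, 0, 402)  [1]
  a=2: (2, 0, 201)  [1]
  a=3: (3, 0, 134)  [1]
  a=4..5: none
  a=6: (6, 0, 67)  [1]
  a=7: (7, -4, 58), (7, 4, 58)  [2]
  a=8..10: none
  a=11: (11, -8, 38), (11, 8, 38)  [2]
  a=12: none
  a=13: (13, -2, 31), (13, 2, 31)  [2]
  a=14: (14, -4, 29), (14, 4, 29)  [2]
  a=15..18: none
  a=19: (19, -8, 22), (19, 8, 22)  [2]
  a=20: none
  a=21: (21, -18, 23), (21, 18, 23)  [2]
  a=22..23: none
Total reduced forms: 1 + 1 + 1 + 1 + 2 + 2 + 2 + 2 + 2 + 2 = 16
h = 16

16


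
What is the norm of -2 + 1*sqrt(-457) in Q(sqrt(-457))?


N(a + b*sqrt(d)) = a^2 - d*b^2
= (-2)^2 - (-457)*(1)^2
= 4 + 457
= 461

461


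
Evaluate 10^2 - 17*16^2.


x^2 - d*y^2
= 10^2 - 17*16^2
= 100 - 4352
= -4252

-4252


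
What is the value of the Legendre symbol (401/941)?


p = 941 is prime, so compute (401/941) with the reciprocity algorithm (Jacobi-symbol steps: pull out 2s via (2/n), flip via reciprocity, reduce):
  reciprocity: (401/941) -> +(941/401)
  reduce: (139/401)
  reciprocity: (139/401) -> +(401/139)
  reduce: (123/139)
  reciprocity: (123/139) -> -(139/123)
  reduce: (16/123)
  pull out 2: (2/123) = -1  (since 123 mod 8 = 3)
  pull out 2: (2/123) = -1  (since 123 mod 8 = 3)
  pull out 2: (2/123) = -1  (since 123 mod 8 = 3)
  pull out 2: (2/123) = -1  (since 123 mod 8 = 3)
  (1/123) = 1
Product of signs = -1
(401/941) = -1

-1


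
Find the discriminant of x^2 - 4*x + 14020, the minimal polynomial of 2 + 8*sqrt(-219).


The element 2 + 8*sqrt(-219) has minimal polynomial:
x^2 - 4*x + 14020
Discriminant = (-4)^2 - 4*(14020)
= 16 - 56080
= -56064

-56064


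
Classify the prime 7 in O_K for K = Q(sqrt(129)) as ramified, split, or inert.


K = Q(sqrt(129)). Since d mod 4 = 1, disc(K) = 129.
Check p | disc: 129 mod 7 = 3.
p does not divide disc. Compute Legendre symbol (d/p):
3^((7-1)/2) mod 7 = -1
(d/p) = -1, so p is inert: (p) stays prime with e=1, f=2, g=1.
Therefore p is inert.

inert


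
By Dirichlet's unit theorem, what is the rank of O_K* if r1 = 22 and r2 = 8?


By Dirichlet's unit theorem:
rank = r1 + r2 - 1
= 22 + 8 - 1
= 29

29


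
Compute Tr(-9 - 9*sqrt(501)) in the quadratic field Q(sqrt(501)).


Tr(a + b*sqrt(d)) = (a + b*sqrt(d)) + (a - b*sqrt(d)) = 2a
= 2 * (-9)
= -18

-18


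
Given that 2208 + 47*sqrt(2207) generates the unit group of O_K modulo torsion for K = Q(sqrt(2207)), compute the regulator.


epsilon = 2208 + 47*sqrt(2207)
= 4415.9998
R = ln(4415.9998)
= 8.3930

8.3930


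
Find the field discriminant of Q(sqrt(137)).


For K = Q(sqrt(d)) with d squarefree: disc(K) = d if d = 1 mod 4, and disc(K) = 4d if d = 2 or 3 mod 4.
Here d = 137, and d mod 4 = 1.
d = 1 mod 4 (O_K = Z[(1+sqrt(d))/2]), so disc(K) = d = 137

137


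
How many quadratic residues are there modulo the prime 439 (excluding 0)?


For prime p, the number of non-zero quadratic residues is (p-1)/2.
= (439-1)/2
= 219

219


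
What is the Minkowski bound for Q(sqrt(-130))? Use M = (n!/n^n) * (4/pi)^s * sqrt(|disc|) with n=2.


d = -130, d mod 4 = 2, so disc(K) = 4d = -520; |disc(K)| = 520
Imaginary quadratic field, so n = 2, s = r2 = 1, r1 = 0
M = (n!/n^n) * (4/pi)^s * sqrt(|disc(K)|) = (2!/2^2) * (4/pi)^1 * sqrt(520)
= 0.5 * 1.273240 * 22.803509
= 14.5172

14.5172


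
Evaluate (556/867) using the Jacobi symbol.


Compute (556/867) via quadratic reciprocity:
  pull out 2: (2/867) = -1  (since 867 mod 8 = 3)
  pull out 2: (2/867) = -1  (since 867 mod 8 = 3)
  reciprocity: (139/867) -> -(867/139)
  reduce: (33/139)
  reciprocity: (33/139) -> +(139/33)
  reduce: (7/33)
  reciprocity: (7/33) -> +(33/7)
  reduce: (5/7)
  reciprocity: (5/7) -> +(7/5)
  reduce: (2/5)
  pull out 2: (2/5) = -1  (since 5 mod 8 = 5)
  (1/5) = 1
Product of signs = 1

1


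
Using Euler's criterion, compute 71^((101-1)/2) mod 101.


p = 101 is prime and the exponent is (p-1)/2 = 50, so by Euler's criterion 71^50 = (71/101) = +1 or -1 mod 101.
Compute by square-and-multiply:
  50 = 32 + 16 + 2 (binary 110010)
  Repeated squaring mod 101: 71^1 = 71, 71^2 = 92, 71^4 = 81, 71^8 = 97, 71^16 = 16, 71^32 = 54
  71^50 = 71^32 * 71^16 * 71^2 = 54 * 16 * 92 mod 101
    54 * 16 = 864 = 56 mod 101
    56 * 92 = 5152 = 1 mod 101
  71^50 = 1 mod 101
Result 1: 71 is a quadratic residue mod 101.
71^50 mod 101 = 1

1


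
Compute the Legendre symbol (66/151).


p = 151 is prime, so compute (66/151) with the reciprocity algorithm (Jacobi-symbol steps: pull out 2s via (2/n), flip via reciprocity, reduce):
  pull out 2: (2/151) = +1  (since 151 mod 8 = 7)
  reciprocity: (33/151) -> +(151/33)
  reduce: (19/33)
  reciprocity: (19/33) -> +(33/19)
  reduce: (14/19)
  pull out 2: (2/19) = -1  (since 19 mod 8 = 3)
  reciprocity: (7/19) -> -(19/7)
  reduce: (5/7)
  reciprocity: (5/7) -> +(7/5)
  reduce: (2/5)
  pull out 2: (2/5) = -1  (since 5 mod 8 = 5)
  (1/5) = 1
Product of signs = -1
(66/151) = -1

-1


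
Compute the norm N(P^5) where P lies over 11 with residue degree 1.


N(P^a) = p^(a*f)
= 11^(5*1)
= 11^5
= 161051

161051


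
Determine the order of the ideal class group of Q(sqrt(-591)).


K = Q(sqrt(-591)). d mod 4 = 1, so D = disc(K) = d = -591
h(K) equals the number of primitive reduced positive-definite forms (a, b, c) = a*x^2 + b*x*y + c*y^2 with b^2 - 4ac = D,
where reduced means |b| <= a <= c, with b >= 0 whenever |b| = a or a = c, and primitive means gcd(a, b, c) = 1.
Reduced forces 3a^2 <= |D| = 591, so 1 <= a <= 14; b must have the parity of D, and c = (b^2 - D)/(4a) must be an integer >= a.
Enumerate a = 1..14, b in [-a, a]:
  a=1: (1, 1, 148)  [1]
  a=2: (2, -1, 74), (2, 1, 74)  [2]
  a=3: (3, 3, 50)  [1]
  a=4: (4, -1, 37), (4, 1, 37)  [2]
  a=5: (5, -3, 30), (5, 3, 30)  [2]
  a=6: (6, -3, 25), (6, 3, 25)  [2]
  a=7: (7, -5, 22), (7, 5, 22)  [2]
  a=8: (8, -7, 20), (8, 7, 20)  [2]
  a=9: none
  a=10: (10, -7, 16), (10, -3, 15), (10, 3, 15), (10, 7, 16)  [4]
  a=11: (11, -5, 14), (11, 5, 14)  [2]
  a=12: (12, -9, 14), (12, 9, 14)  [2]
  a=13..14: none
Total reduced forms: 1 + 2 + 1 + 2 + 2 + 2 + 2 + 2 + 4 + 2 + 2 = 22
h = 22

22


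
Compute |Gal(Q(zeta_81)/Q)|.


|Gal(Q(zeta_81)/Q)| = phi(81)
= 54

54


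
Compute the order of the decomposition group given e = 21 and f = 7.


|D_P| = e * f
= 21 * 7
= 147

147


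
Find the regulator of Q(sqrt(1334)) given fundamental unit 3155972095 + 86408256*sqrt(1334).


epsilon = 3155972095 + 86408256*sqrt(1334)
= 6.3119e+09
R = ln(6.3119e+09)
= 22.5657

22.5657


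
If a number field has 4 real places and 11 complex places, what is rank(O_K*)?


By Dirichlet's unit theorem:
rank = r1 + r2 - 1
= 4 + 11 - 1
= 14

14


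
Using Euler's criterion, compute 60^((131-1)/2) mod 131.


p = 131 is prime and the exponent is (p-1)/2 = 65, so by Euler's criterion 60^65 = (60/131) = +1 or -1 mod 131.
Compute by square-and-multiply:
  65 = 64 + 1 (binary 1000001)
  Repeated squaring mod 131: 60^1 = 60, 60^2 = 63, 60^4 = 39, 60^8 = 80, 60^16 = 112, 60^32 = 99, 60^64 = 107
  60^65 = 60^64 * 60^1 = 107 * 60 mod 131
    107 * 60 = 6420 = 1 mod 131
  60^65 = 1 mod 131
Result 1: 60 is a quadratic residue mod 131.
60^65 mod 131 = 1

1


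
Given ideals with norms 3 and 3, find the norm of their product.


N(IJ) = N(I) * N(J)
= 3 * 3
= 9

9


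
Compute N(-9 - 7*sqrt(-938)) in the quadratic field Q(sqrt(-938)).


N(a + b*sqrt(d)) = a^2 - d*b^2
= (-9)^2 - (-938)*(-7)^2
= 81 + 45962
= 46043

46043


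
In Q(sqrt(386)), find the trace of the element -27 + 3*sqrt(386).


Tr(a + b*sqrt(d)) = (a + b*sqrt(d)) + (a - b*sqrt(d)) = 2a
= 2 * (-27)
= -54

-54


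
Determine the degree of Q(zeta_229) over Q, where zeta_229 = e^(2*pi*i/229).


The degree equals Euler's totient phi(229).
229 = 229
phi(229) = 228

228


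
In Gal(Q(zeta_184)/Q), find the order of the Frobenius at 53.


The Frobenius at p in Gal(Q(zeta_n)/Q) = (Z/nZ)* is the class of p, so its order is ord_184(53), the smallest k >= 1 with 53^k = 1 mod 184.
n = 184 = 2^3 * 23, phi(184) = 88; the order divides phi(n).
Divisors of 88: 1, 2, 4, 8, 11, 22, 44, 88
Repeated squaring mod 184: 53^1 = 53, 53^2 = 49, 53^4 = 9, 53^8 = 81, 53^16 = 121, 53^32 = 105, 53^64 = 169
Test divisors in increasing order:
  k=1: 53^1 = 53 mod 184
  k=2: 53^2 = 49 mod 184
  k=4: 53^4 = 9 mod 184
  k=8: 53^8 = 81 mod 184
  k=11: 53^11 = 81 * 49 * 53 = 45 mod 184
  k=22: 53^22 = 121 * 9 * 49 = 1 mod 184  <- first divisor giving 1
Order = 22

22


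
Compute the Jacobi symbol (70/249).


Compute (70/249) via quadratic reciprocity:
  pull out 2: (2/249) = +1  (since 249 mod 8 = 1)
  reciprocity: (35/249) -> +(249/35)
  reduce: (4/35)
  pull out 2: (2/35) = -1  (since 35 mod 8 = 3)
  pull out 2: (2/35) = -1  (since 35 mod 8 = 3)
  (1/35) = 1
Product of signs = 1

1


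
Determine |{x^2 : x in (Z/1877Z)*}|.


For prime p, the number of non-zero quadratic residues is (p-1)/2.
= (1877-1)/2
= 938

938


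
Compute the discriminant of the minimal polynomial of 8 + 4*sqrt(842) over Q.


The element 8 + 4*sqrt(842) has minimal polynomial:
x^2 - 16*x - 13408
Discriminant = (-16)^2 - 4*(-13408)
= 256 + 53632
= 53888

53888


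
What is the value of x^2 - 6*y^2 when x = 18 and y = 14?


x^2 - d*y^2
= 18^2 - 6*14^2
= 324 - 1176
= -852

-852


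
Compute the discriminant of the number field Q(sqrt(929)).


For K = Q(sqrt(d)) with d squarefree: disc(K) = d if d = 1 mod 4, and disc(K) = 4d if d = 2 or 3 mod 4.
Here d = 929, and d mod 4 = 1.
d = 1 mod 4 (O_K = Z[(1+sqrt(d))/2]), so disc(K) = d = 929

929


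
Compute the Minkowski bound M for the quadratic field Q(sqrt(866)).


d = 866, d mod 4 = 2, so disc(K) = 4d = 3464; |disc(K)| = 3464
Real quadratic field, so n = 2, s = r2 = 0, r1 = 2
M = (n!/n^n) * (4/pi)^s * sqrt(|disc(K)|) = (2!/2^2) * (4/pi)^0 * sqrt(3464)
= 0.5 * 1.000000 * 58.855756
= 29.4279

29.4279


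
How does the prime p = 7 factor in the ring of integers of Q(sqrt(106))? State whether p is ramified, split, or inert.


K = Q(sqrt(106)). Since d mod 4 = 2, disc(K) = 424.
Check p | disc: 424 mod 7 = 4.
p does not divide disc. Compute Legendre symbol (d/p):
1^((7-1)/2) mod 7 = 1
(d/p) = 1, so p splits: (p) = P*P' with e=1, f=1, g=2.
Therefore p is split.

split


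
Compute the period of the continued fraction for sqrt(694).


Run the CF algorithm for sqrt(694).
a_0 = floor(sqrt(694)) = 26; set m_0=0, q_0=1.
Recurrence: m' = q*a - m,  q' = (d - m'^2)/q,  a' = floor((a_0 + m')/q').
  step 1: m=26, q=18, a=2
  step 2: m=10, q=33, a=1
  step 3: m=23, q=5, a=9
  step 4: m=22, q=42, a=1
  step 5: m=20, q=7, a=6
  step 6: m=22, q=30, a=1
  step 7: m=8, q=21, a=1
  step 8: m=13, q=25, a=1
  step 9: m=12, q=22, a=1
  step 10: m=10, q=27, a=1
  step 11: m=17, q=15, a=2
  step 12: m=13, q=35, a=1
  step 13: m=22, q=6, a=8
  step 14: m=26, q=3, a=17
  step 15: m=25, q=23, a=2
  step 16: m=21, q=11, a=4
  step 17: m=23, q=15, a=3
  step 18: m=22, q=14, a=3
  step 19: m=20, q=21, a=2
  step 20: m=22, q=10, a=4
  step 21: m=18, q=37, a=1
  step 22: m=19, q=9, a=5
  step 23: m=26, q=2, a=26
  step 24: m=26, q=9, a=5
  step 25: m=19, q=37, a=1
  step 26: m=18, q=10, a=4
  step 27: m=22, q=21, a=2
  step 28: m=20, q=14, a=3
  step 29: m=22, q=15, a=3
  step 30: m=23, q=11, a=4
  step 31: m=21, q=23, a=2
  step 32: m=25, q=3, a=17
  step 33: m=26, q=6, a=8
  step 34: m=22, q=35, a=1
  step 35: m=13, q=15, a=2
  step 36: m=17, q=27, a=1
  step 37: m=10, q=22, a=1
  step 38: m=12, q=25, a=1
  step 39: m=13, q=21, a=1
  step 40: m=8, q=30, a=1
  step 41: m=22, q=7, a=6
  step 42: m=20, q=42, a=1
  step 43: m=22, q=5, a=9
  step 44: m=23, q=33, a=1
  step 45: m=10, q=18, a=2
  step 46: m=26, q=1, a=52
a_46 = 2*a_0 = 52, so the period closes here.
sqrt(694) = [26; 2, 1, 9, 1, 6, 1, 1, 1, 1, 1, 2, 1, 8, 17, 2, 4, 3, 3, 2, 4, 1, 5, 26, 5, 1, 4, 2, 3, 3, 4, 2, 17, 8, 1, 2, 1, 1, 1, 1, 1, 6, 1, 9, 1, 2, 52]
Period length = 46

46


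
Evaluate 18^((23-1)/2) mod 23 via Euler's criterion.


p = 23 is prime and the exponent is (p-1)/2 = 11, so by Euler's criterion 18^11 = (18/23) = +1 or -1 mod 23.
Compute by square-and-multiply:
  11 = 8 + 2 + 1 (binary 1011)
  Repeated squaring mod 23: 18^1 = 18, 18^2 = 2, 18^4 = 4, 18^8 = 16
  18^11 = 18^8 * 18^2 * 18^1 = 16 * 2 * 18 mod 23
    16 * 2 = 32 = 9 mod 23
    9 * 18 = 162 = 1 mod 23
  18^11 = 1 mod 23
Result 1: 18 is a quadratic residue mod 23.
18^11 mod 23 = 1

1


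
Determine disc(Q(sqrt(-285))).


For K = Q(sqrt(d)) with d squarefree: disc(K) = d if d = 1 mod 4, and disc(K) = 4d if d = 2 or 3 mod 4.
Here d = -285, and d mod 4 = 3.
d = 3 mod 4, not 1 (O_K = Z[sqrt(d)]), so disc(K) = 4d = 4 * (-285) = -1140

-1140


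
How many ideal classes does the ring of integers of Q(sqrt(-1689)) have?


K = Q(sqrt(-1689)). d mod 4 = 3, so D = disc(K) = 4d = -6756
h(K) equals the number of primitive reduced positive-definite forms (a, b, c) = a*x^2 + b*x*y + c*y^2 with b^2 - 4ac = D,
where reduced means |b| <= a <= c, with b >= 0 whenever |b| = a or a = c, and primitive means gcd(a, b, c) = 1.
Reduced forces 3a^2 <= |D| = 6756, so 1 <= a <= 47; b must have the parity of D, and c = (b^2 - D)/(4a) must be an integer >= a.
Enumerate a = 1..47, b in [-a, a]:
  a=1: (1, 0, 1689)  [1]
  a=2: (2, 2, 845)  [1]
  a=3: (3, 0, 563)  [1]
  a=4: none
  a=5: (5, -2, 338), (5, 2, 338)  [2]
  a=6: (6, 6, 283)  [1]
  a=7..9: none
  a=10: (10, -2, 169), (10, 2, 169)  [2]
  a=11: (11, -8, 155), (11, 8, 155)  [2]
  a=12: none
  a=13: (13, -2, 130), (13, 2, 130)  [2]
  a=14: none
  a=15: (15, -12, 115), (15, 12, 115)  [2]
  a=16..21: none
  a=22: (22, -14, 79), (22, 14, 79)  [2]
  a=23: (23, -12, 75), (23, 12, 75)  [2]
  a=24: none
  a=25: (25, -12, 69), (25, 12, 69)  [2]
  a=26: (26, -2, 65), (26, 2, 65)  [2]
  a=27..28: none
  a=29: (29, -28, 65), (29, 28, 65)  [2]
  a=30: (30, -18, 59), (30, 18, 59)  [2]
  a=31: (31, -8, 55), (31, 8, 55)  [2]
  a=32: none
  a=33: (33, -30, 58), (33, 30, 58)  [2]
  a=34..38: none
  a=39: (39, -24, 47), (39, 24, 47)  [2]
  a=40: none
  a=41: (41, -38, 50), (41, 38, 50)  [2]
  a=42: none
  a=43: (43, -34, 46), (43, 34, 46)  [2]
  a=44..47: none
Total reduced forms: 1 + 1 + 1 + 2 + 1 + 2 + 2 + 2 + 2 + 2 + 2 + 2 + 2 + 2 + 2 + 2 + 2 + 2 + 2 + 2 = 36
h = 36

36
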